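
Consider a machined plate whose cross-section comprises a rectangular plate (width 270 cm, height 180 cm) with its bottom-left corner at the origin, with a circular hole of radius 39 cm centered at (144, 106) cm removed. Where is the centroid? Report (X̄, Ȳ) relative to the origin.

X̄ = 134.02 cm, Ȳ = 88.26 cm

plate: A = 270 × 180 = 48600.00, centroid at (135.00, 90.00).
hole: A = −π·39² = -4778.36, centroid at (144.00, 106.00).
ΣA = 43821.64 cm², ΣAX̄ = 5872915.81 cm³, ΣAȲ = 3867493.58 cm³.
X̄ = 5872915.81/43821.64 = 134.02 cm; Ȳ = 3867493.58/43821.64 = 88.26 cm.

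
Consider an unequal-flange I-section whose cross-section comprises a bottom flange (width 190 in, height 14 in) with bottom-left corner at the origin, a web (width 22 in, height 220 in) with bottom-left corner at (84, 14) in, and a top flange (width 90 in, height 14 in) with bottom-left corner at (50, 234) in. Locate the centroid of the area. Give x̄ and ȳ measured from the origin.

x̄ = 95.00 in, ȳ = 105.30 in

Part | A | x̄ᵢ | ȳᵢ | A·x̄ᵢ | A·ȳᵢ
bottom flange | 2660.00 | 95.00 | 7.00 | 252700.00 | 18620.00
web | 4840.00 | 95.00 | 124.00 | 459800.00 | 600160.00
top flange | 1260.00 | 95.00 | 241.00 | 119700.00 | 303660.00
Σ | 8760.00 |  |  | 832200.00 | 922440.00
x̄ = 832200.00 / 8760.00 = 95.00 in
ȳ = 922440.00 / 8760.00 = 105.30 in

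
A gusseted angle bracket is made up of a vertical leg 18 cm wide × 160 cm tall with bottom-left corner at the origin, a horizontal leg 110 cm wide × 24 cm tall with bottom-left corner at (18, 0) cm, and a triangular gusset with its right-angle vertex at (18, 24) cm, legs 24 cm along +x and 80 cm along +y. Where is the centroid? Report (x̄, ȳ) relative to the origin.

x̄ = 37.59 cm, ȳ = 47.95 cm

vertical leg: A = 18 × 160 = 2880.00, centroid at (9.00, 80.00).
horizontal leg: A = 110 × 24 = 2640.00, centroid at (73.00, 12.00).
gusset: A = ½·24·80 = 960.00, centroid at (26.00, 50.67).
ΣA = 6480.00 cm²
ΣAx̄ = (2880.00)(9.00) + (2640.00)(73.00) + (960.00)(26.00) = 243600.00 cm³
ΣAȳ = (2880.00)(80.00) + (2640.00)(12.00) + (960.00)(50.67) = 310720.00 cm³
x̄ = 243600.00 / 6480.00 = 37.59 cm
ȳ = 310720.00 / 6480.00 = 47.95 cm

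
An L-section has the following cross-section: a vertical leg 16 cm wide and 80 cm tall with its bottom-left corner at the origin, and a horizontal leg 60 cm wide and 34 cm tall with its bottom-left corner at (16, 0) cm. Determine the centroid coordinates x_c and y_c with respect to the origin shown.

x_c = 31.35 cm, y_c = 25.87 cm

vertical leg: A = 16 × 80 = 1280.00, centroid at (8.00, 40.00).
horizontal leg: A = 60 × 34 = 2040.00, centroid at (46.00, 17.00).
ΣA = 3320.00 cm², ΣAx_c = 104080.00 cm³, ΣAy_c = 85880.00 cm³.
x_c = 104080.00/3320.00 = 31.35 cm; y_c = 85880.00/3320.00 = 25.87 cm.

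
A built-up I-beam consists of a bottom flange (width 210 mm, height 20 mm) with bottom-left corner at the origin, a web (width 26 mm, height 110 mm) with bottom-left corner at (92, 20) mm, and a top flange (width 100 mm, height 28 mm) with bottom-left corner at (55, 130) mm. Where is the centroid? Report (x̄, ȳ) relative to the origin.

bottom flange: A = 210 × 20 = 4200.00, centroid at (105.00, 10.00).
web: A = 26 × 110 = 2860.00, centroid at (105.00, 75.00).
top flange: A = 100 × 28 = 2800.00, centroid at (105.00, 144.00).
ΣA = 9860.00 mm²
ΣAx̄ = (4200.00)(105.00) + (2860.00)(105.00) + (2800.00)(105.00) = 1035300.00 mm³
ΣAȳ = (4200.00)(10.00) + (2860.00)(75.00) + (2800.00)(144.00) = 659700.00 mm³
x̄ = 1035300.00 / 9860.00 = 105.00 mm
ȳ = 659700.00 / 9860.00 = 66.91 mm

x̄ = 105.00 mm, ȳ = 66.91 mm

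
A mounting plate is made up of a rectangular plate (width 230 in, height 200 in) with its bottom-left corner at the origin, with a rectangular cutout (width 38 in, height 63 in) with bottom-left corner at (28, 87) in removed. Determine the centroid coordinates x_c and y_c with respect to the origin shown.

x_c = 118.73 in, y_c = 98.98 in

plate: A = 230 × 200 = 46000.00, centroid at (115.00, 100.00).
hole: A = −(38 × 63) = -2394.00, centroid at (47.00, 118.50).
ΣA = 43606.00 in²
ΣAx_c = (46000.00)(115.00) + (-2394.00)(47.00) = 5177482.00 in³
ΣAy_c = (46000.00)(100.00) + (-2394.00)(118.50) = 4316311.00 in³
x_c = 5177482.00 / 43606.00 = 118.73 in
y_c = 4316311.00 / 43606.00 = 98.98 in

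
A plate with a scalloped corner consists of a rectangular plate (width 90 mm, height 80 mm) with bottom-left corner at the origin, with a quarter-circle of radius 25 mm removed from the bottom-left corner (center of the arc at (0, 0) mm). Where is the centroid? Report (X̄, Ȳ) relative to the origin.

plate: A = 90 × 80 = 7200.00, centroid at (45.00, 40.00).
removed quarter-circle: A = −¼π·25² = -490.87, centroid at (10.61, 10.61).
ΣA = 6709.13 mm², ΣAX̄ = 318791.67 mm³, ΣAȲ = 282791.67 mm³.
X̄ = 318791.67/6709.13 = 47.52 mm; Ȳ = 282791.67/6709.13 = 42.15 mm.

X̄ = 47.52 mm, Ȳ = 42.15 mm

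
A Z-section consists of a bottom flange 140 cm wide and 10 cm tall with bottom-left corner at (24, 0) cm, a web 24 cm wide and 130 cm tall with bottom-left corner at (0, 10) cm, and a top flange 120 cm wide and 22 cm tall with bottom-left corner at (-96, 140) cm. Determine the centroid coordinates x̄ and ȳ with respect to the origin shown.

bottom flange: A = 140 × 10 = 1400.00, centroid at (94.00, 5.00).
web: A = 24 × 130 = 3120.00, centroid at (12.00, 75.00).
top flange: A = 120 × 22 = 2640.00, centroid at (-36.00, 151.00).
ΣA = 7160.00 cm², ΣAx̄ = 74000.00 cm³, ΣAȳ = 639640.00 cm³.
x̄ = 74000.00/7160.00 = 10.34 cm; ȳ = 639640.00/7160.00 = 89.34 cm.

x̄ = 10.34 cm, ȳ = 89.34 cm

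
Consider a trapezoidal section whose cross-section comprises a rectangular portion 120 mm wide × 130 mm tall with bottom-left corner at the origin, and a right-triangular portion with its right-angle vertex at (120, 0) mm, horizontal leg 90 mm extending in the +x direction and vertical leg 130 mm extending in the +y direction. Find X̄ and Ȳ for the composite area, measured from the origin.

rectangular portion: A = 120 × 130 = 15600.00, centroid at (60.00, 65.00).
triangular portion: A = ½·90·130 = 5850.00, centroid at (150.00, 43.33).
ΣA = 21450.00 mm²
ΣAX̄ = (15600.00)(60.00) + (5850.00)(150.00) = 1813500.00 mm³
ΣAȲ = (15600.00)(65.00) + (5850.00)(43.33) = 1267500.00 mm³
X̄ = 1813500.00 / 21450.00 = 84.55 mm
Ȳ = 1267500.00 / 21450.00 = 59.09 mm

X̄ = 84.55 mm, Ȳ = 59.09 mm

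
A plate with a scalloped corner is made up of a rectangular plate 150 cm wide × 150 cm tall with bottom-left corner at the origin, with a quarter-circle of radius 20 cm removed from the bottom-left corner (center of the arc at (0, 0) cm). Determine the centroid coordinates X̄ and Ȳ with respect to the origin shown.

Part | A | x̄ᵢ | ȳᵢ | A·x̄ᵢ | A·ȳᵢ
plate | 22500.00 | 75.00 | 75.00 | 1687500.00 | 1687500.00
removed quarter-circle | -314.16 | 8.49 | 8.49 | -2666.67 | -2666.67
Σ | 22185.84 |  |  | 1684833.33 | 1684833.33
X̄ = 1684833.33 / 22185.84 = 75.94 cm
Ȳ = 1684833.33 / 22185.84 = 75.94 cm

X̄ = 75.94 cm, Ȳ = 75.94 cm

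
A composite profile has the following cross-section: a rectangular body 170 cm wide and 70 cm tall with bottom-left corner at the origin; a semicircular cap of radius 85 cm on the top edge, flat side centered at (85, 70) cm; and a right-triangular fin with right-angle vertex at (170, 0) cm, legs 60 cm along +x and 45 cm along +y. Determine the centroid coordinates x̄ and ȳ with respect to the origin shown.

rectangular body: A = 170 × 70 = 11900.00, centroid at (85.00, 35.00).
semicircular top: A = ½π·85² = 11349.00, centroid at (85.00, 106.08).
triangular fin: A = ½·60·45 = 1350.00, centroid at (190.00, 15.00).
ΣA = 24599.00 cm²
ΣAx̄ = (11900.00)(85.00) + (11349.00)(85.00) + (1350.00)(190.00) = 2232665.29 cm³
ΣAȳ = (11900.00)(35.00) + (11349.00)(106.08) + (1350.00)(15.00) = 1640596.91 cm³
x̄ = 2232665.29 / 24599.00 = 90.76 cm
ȳ = 1640596.91 / 24599.00 = 66.69 cm

x̄ = 90.76 cm, ȳ = 66.69 cm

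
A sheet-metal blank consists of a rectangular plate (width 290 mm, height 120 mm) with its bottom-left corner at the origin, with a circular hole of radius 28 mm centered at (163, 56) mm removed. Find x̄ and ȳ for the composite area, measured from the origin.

Part | A | x̄ᵢ | ȳᵢ | A·x̄ᵢ | A·ȳᵢ
plate | 34800.00 | 145.00 | 60.00 | 5046000.00 | 2088000.00
hole | -2463.01 | 163.00 | 56.00 | -401470.41 | -137928.48
Σ | 32336.99 |  |  | 4644529.59 | 1950071.52
x̄ = 4644529.59 / 32336.99 = 143.63 mm
ȳ = 1950071.52 / 32336.99 = 60.30 mm

x̄ = 143.63 mm, ȳ = 60.30 mm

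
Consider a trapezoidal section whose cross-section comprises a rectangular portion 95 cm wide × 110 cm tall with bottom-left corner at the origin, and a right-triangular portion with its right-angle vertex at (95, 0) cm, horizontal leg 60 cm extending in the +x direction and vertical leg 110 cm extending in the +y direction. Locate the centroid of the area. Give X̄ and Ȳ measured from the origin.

X̄ = 63.70 cm, Ȳ = 50.60 cm

rectangular portion: A = 95 × 110 = 10450.00, centroid at (47.50, 55.00).
triangular portion: A = ½·60·110 = 3300.00, centroid at (115.00, 36.67).
ΣA = 13750.00 cm², ΣAX̄ = 875875.00 cm³, ΣAȲ = 695750.00 cm³.
X̄ = 875875.00/13750.00 = 63.70 cm; Ȳ = 695750.00/13750.00 = 50.60 cm.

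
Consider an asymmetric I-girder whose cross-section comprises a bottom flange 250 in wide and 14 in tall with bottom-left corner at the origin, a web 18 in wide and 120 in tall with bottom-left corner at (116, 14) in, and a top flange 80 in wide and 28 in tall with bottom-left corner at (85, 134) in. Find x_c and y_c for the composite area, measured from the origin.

bottom flange: A = 250 × 14 = 3500.00, centroid at (125.00, 7.00).
web: A = 18 × 120 = 2160.00, centroid at (125.00, 74.00).
top flange: A = 80 × 28 = 2240.00, centroid at (125.00, 148.00).
ΣA = 7900.00 in², ΣAx_c = 987500.00 in³, ΣAy_c = 515860.00 in³.
x_c = 987500.00/7900.00 = 125.00 in; y_c = 515860.00/7900.00 = 65.30 in.

x_c = 125.00 in, y_c = 65.30 in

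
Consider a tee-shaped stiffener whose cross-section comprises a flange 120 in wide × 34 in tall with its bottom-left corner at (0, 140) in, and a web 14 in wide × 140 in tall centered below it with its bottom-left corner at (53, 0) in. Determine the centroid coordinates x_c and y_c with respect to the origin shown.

x_c = 60.00 in, y_c = 128.77 in

Part | A | x̄ᵢ | ȳᵢ | A·x̄ᵢ | A·ȳᵢ
web | 1960.00 | 60.00 | 70.00 | 117600.00 | 137200.00
flange | 4080.00 | 60.00 | 157.00 | 244800.00 | 640560.00
Σ | 6040.00 |  |  | 362400.00 | 777760.00
x_c = 362400.00 / 6040.00 = 60.00 in
y_c = 777760.00 / 6040.00 = 128.77 in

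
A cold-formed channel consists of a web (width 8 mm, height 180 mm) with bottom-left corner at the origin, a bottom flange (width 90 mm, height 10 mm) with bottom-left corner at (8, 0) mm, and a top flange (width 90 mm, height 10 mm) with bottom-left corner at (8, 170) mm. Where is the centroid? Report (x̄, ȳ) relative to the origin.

web: A = 8 × 180 = 1440.00, centroid at (4.00, 90.00).
bottom flange: A = 90 × 10 = 900.00, centroid at (53.00, 5.00).
top flange: A = 90 × 10 = 900.00, centroid at (53.00, 175.00).
ΣA = 3240.00 mm², ΣAx̄ = 101160.00 mm³, ΣAȳ = 291600.00 mm³.
x̄ = 101160.00/3240.00 = 31.22 mm; ȳ = 291600.00/3240.00 = 90.00 mm.

x̄ = 31.22 mm, ȳ = 90.00 mm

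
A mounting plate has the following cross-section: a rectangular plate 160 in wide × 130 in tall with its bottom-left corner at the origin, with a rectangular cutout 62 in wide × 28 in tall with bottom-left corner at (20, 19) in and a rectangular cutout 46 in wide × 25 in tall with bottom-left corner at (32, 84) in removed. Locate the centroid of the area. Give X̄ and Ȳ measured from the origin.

plate: A = 160 × 130 = 20800.00, centroid at (80.00, 65.00).
hole 1: A = −(62 × 28) = -1736.00, centroid at (51.00, 33.00).
hole 2: A = −(46 × 25) = -1150.00, centroid at (55.00, 96.50).
ΣA = 17914.00 in²
ΣAX̄ = (20800.00)(80.00) + (-1736.00)(51.00) + (-1150.00)(55.00) = 1512214.00 in³
ΣAȲ = (20800.00)(65.00) + (-1736.00)(33.00) + (-1150.00)(96.50) = 1183737.00 in³
X̄ = 1512214.00 / 17914.00 = 84.42 in
Ȳ = 1183737.00 / 17914.00 = 66.08 in

X̄ = 84.42 in, Ȳ = 66.08 in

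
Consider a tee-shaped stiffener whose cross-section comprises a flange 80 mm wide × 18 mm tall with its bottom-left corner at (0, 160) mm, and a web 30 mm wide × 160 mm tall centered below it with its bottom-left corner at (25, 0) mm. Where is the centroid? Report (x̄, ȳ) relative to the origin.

web: A = 30 × 160 = 4800.00, centroid at (40.00, 80.00).
flange: A = 80 × 18 = 1440.00, centroid at (40.00, 169.00).
ΣA = 6240.00 mm²
ΣAx̄ = (4800.00)(40.00) + (1440.00)(40.00) = 249600.00 mm³
ΣAȳ = (4800.00)(80.00) + (1440.00)(169.00) = 627360.00 mm³
x̄ = 249600.00 / 6240.00 = 40.00 mm
ȳ = 627360.00 / 6240.00 = 100.54 mm

x̄ = 40.00 mm, ȳ = 100.54 mm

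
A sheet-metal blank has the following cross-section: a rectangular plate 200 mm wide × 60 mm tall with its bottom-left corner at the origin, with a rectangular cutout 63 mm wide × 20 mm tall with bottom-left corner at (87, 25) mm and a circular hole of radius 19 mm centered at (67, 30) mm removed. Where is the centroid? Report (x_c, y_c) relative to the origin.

Part | A | x̄ᵢ | ȳᵢ | A·x̄ᵢ | A·ȳᵢ
plate | 12000.00 | 100.00 | 30.00 | 1200000.00 | 360000.00
hole 1 | -1260.00 | 118.50 | 35.00 | -149310.00 | -44100.00
hole 2 | -1134.11 | 67.00 | 30.00 | -75985.70 | -34023.45
Σ | 9605.89 |  |  | 974704.30 | 281876.55
x_c = 974704.30 / 9605.89 = 101.47 mm
y_c = 281876.55 / 9605.89 = 29.34 mm

x_c = 101.47 mm, y_c = 29.34 mm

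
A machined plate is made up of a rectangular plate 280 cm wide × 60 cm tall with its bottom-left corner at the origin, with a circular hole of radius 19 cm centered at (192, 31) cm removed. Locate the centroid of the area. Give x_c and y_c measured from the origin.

x_c = 136.24 cm, y_c = 29.93 cm

plate: A = 280 × 60 = 16800.00, centroid at (140.00, 30.00).
hole: A = −π·19² = -1134.11, centroid at (192.00, 31.00).
ΣA = 15665.89 cm²
ΣAx_c = (16800.00)(140.00) + (-1134.11)(192.00) = 2134249.93 cm³
ΣAy_c = (16800.00)(30.00) + (-1134.11)(31.00) = 468842.44 cm³
x_c = 2134249.93 / 15665.89 = 136.24 cm
y_c = 468842.44 / 15665.89 = 29.93 cm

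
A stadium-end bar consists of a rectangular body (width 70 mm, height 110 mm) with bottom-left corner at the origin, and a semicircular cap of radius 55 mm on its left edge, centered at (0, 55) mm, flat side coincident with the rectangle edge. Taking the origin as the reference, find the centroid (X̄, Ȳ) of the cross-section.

X̄ = 12.74 mm, Ȳ = 55.00 mm

rectangular body: A = 70 × 110 = 7700.00, centroid at (35.00, 55.00).
semicircular end: A = ½π·55² = 4751.66, centroid at (-23.34, 55.00).
ΣA = 12451.66 mm², ΣAX̄ = 158583.33 mm³, ΣAȲ = 684841.24 mm³.
X̄ = 158583.33/12451.66 = 12.74 mm; Ȳ = 684841.24/12451.66 = 55.00 mm.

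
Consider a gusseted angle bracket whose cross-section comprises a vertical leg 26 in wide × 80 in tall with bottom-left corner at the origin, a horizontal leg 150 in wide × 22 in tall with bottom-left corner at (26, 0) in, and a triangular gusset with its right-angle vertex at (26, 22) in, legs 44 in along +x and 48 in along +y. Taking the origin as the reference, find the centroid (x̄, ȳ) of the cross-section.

x̄ = 62.66 in, ȳ = 24.80 in

vertical leg: A = 26 × 80 = 2080.00, centroid at (13.00, 40.00).
horizontal leg: A = 150 × 22 = 3300.00, centroid at (101.00, 11.00).
gusset: A = ½·44·48 = 1056.00, centroid at (40.67, 38.00).
ΣA = 6436.00 in², ΣAx̄ = 403284.00 in³, ΣAȳ = 159628.00 in³.
x̄ = 403284.00/6436.00 = 62.66 in; ȳ = 159628.00/6436.00 = 24.80 in.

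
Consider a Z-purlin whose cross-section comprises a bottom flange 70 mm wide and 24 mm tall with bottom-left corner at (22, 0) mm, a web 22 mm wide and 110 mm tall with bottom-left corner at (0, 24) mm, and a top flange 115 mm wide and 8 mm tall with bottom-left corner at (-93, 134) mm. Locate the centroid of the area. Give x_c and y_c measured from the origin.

x_c = 17.87 mm, y_c = 67.39 mm

Part | A | x̄ᵢ | ȳᵢ | A·x̄ᵢ | A·ȳᵢ
bottom flange | 1680.00 | 57.00 | 12.00 | 95760.00 | 20160.00
web | 2420.00 | 11.00 | 79.00 | 26620.00 | 191180.00
top flange | 920.00 | -35.50 | 138.00 | -32660.00 | 126960.00
Σ | 5020.00 |  |  | 89720.00 | 338300.00
x_c = 89720.00 / 5020.00 = 17.87 mm
y_c = 338300.00 / 5020.00 = 67.39 mm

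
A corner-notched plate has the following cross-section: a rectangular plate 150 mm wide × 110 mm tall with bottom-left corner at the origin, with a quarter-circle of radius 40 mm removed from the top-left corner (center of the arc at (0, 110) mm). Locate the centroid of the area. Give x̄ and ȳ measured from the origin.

x̄ = 79.78 mm, ȳ = 51.87 mm

plate: A = 150 × 110 = 16500.00, centroid at (75.00, 55.00).
removed quarter-circle: A = −¼π·40² = -1256.64, centroid at (16.98, 93.02).
ΣA = 15243.36 mm²
ΣAx̄ = (16500.00)(75.00) + (-1256.64)(16.98) = 1216166.67 mm³
ΣAȳ = (16500.00)(55.00) + (-1256.64)(93.02) = 790603.26 mm³
x̄ = 1216166.67 / 15243.36 = 79.78 mm
ȳ = 790603.26 / 15243.36 = 51.87 mm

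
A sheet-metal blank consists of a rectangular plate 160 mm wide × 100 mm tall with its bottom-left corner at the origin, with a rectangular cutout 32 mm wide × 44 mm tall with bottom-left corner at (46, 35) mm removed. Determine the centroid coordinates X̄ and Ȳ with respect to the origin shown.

plate: A = 160 × 100 = 16000.00, centroid at (80.00, 50.00).
hole: A = −(32 × 44) = -1408.00, centroid at (62.00, 57.00).
ΣA = 14592.00 mm²
ΣAX̄ = (16000.00)(80.00) + (-1408.00)(62.00) = 1192704.00 mm³
ΣAȲ = (16000.00)(50.00) + (-1408.00)(57.00) = 719744.00 mm³
X̄ = 1192704.00 / 14592.00 = 81.74 mm
Ȳ = 719744.00 / 14592.00 = 49.32 mm

X̄ = 81.74 mm, Ȳ = 49.32 mm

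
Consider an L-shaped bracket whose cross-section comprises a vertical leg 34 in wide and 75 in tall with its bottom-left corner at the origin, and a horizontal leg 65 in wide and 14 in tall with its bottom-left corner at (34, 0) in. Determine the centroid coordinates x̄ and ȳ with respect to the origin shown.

vertical leg: A = 34 × 75 = 2550.00, centroid at (17.00, 37.50).
horizontal leg: A = 65 × 14 = 910.00, centroid at (66.50, 7.00).
ΣA = 3460.00 in², ΣAx̄ = 103865.00 in³, ΣAȳ = 101995.00 in³.
x̄ = 103865.00/3460.00 = 30.02 in; ȳ = 101995.00/3460.00 = 29.48 in.

x̄ = 30.02 in, ȳ = 29.48 in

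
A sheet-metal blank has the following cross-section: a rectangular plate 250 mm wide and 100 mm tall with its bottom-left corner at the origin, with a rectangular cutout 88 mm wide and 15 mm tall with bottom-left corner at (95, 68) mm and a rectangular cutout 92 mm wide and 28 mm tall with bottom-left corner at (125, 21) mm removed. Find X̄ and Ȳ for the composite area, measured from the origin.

Part | A | x̄ᵢ | ȳᵢ | A·x̄ᵢ | A·ȳᵢ
plate | 25000.00 | 125.00 | 50.00 | 3125000.00 | 1250000.00
hole 1 | -1320.00 | 139.00 | 75.50 | -183480.00 | -99660.00
hole 2 | -2576.00 | 171.00 | 35.00 | -440496.00 | -90160.00
Σ | 21104.00 |  |  | 2501024.00 | 1060180.00
X̄ = 2501024.00 / 21104.00 = 118.51 mm
Ȳ = 1060180.00 / 21104.00 = 50.24 mm

X̄ = 118.51 mm, Ȳ = 50.24 mm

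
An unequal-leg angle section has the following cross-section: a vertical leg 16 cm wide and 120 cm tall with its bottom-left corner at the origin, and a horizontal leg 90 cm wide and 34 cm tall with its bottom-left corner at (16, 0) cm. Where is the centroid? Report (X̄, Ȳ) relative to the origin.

vertical leg: A = 16 × 120 = 1920.00, centroid at (8.00, 60.00).
horizontal leg: A = 90 × 34 = 3060.00, centroid at (61.00, 17.00).
ΣA = 4980.00 cm²
ΣAX̄ = (1920.00)(8.00) + (3060.00)(61.00) = 202020.00 cm³
ΣAȲ = (1920.00)(60.00) + (3060.00)(17.00) = 167220.00 cm³
X̄ = 202020.00 / 4980.00 = 40.57 cm
Ȳ = 167220.00 / 4980.00 = 33.58 cm

X̄ = 40.57 cm, Ȳ = 33.58 cm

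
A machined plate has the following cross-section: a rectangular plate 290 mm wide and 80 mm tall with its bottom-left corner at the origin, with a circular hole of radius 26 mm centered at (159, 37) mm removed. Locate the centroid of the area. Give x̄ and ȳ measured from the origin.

plate: A = 290 × 80 = 23200.00, centroid at (145.00, 40.00).
hole: A = −π·26² = -2123.72, centroid at (159.00, 37.00).
ΣA = 21076.28 mm²
ΣAx̄ = (23200.00)(145.00) + (-2123.72)(159.00) = 3026329.06 mm³
ΣAȳ = (23200.00)(40.00) + (-2123.72)(37.00) = 849422.48 mm³
x̄ = 3026329.06 / 21076.28 = 143.59 mm
ȳ = 849422.48 / 21076.28 = 40.30 mm

x̄ = 143.59 mm, ȳ = 40.30 mm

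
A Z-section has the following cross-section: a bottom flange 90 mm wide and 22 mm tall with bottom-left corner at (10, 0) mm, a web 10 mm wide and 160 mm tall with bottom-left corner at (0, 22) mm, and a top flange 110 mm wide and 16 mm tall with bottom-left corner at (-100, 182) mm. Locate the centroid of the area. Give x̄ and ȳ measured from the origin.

bottom flange: A = 90 × 22 = 1980.00, centroid at (55.00, 11.00).
web: A = 10 × 160 = 1600.00, centroid at (5.00, 102.00).
top flange: A = 110 × 16 = 1760.00, centroid at (-45.00, 190.00).
ΣA = 5340.00 mm²
ΣAx̄ = (1980.00)(55.00) + (1600.00)(5.00) + (1760.00)(-45.00) = 37700.00 mm³
ΣAȳ = (1980.00)(11.00) + (1600.00)(102.00) + (1760.00)(190.00) = 519380.00 mm³
x̄ = 37700.00 / 5340.00 = 7.06 mm
ȳ = 519380.00 / 5340.00 = 97.26 mm

x̄ = 7.06 mm, ȳ = 97.26 mm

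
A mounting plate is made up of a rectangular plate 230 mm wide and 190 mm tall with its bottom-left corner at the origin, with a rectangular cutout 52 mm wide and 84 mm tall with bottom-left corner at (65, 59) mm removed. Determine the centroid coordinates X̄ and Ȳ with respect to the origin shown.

X̄ = 117.67 mm, Ȳ = 94.33 mm

plate: A = 230 × 190 = 43700.00, centroid at (115.00, 95.00).
hole: A = −(52 × 84) = -4368.00, centroid at (91.00, 101.00).
ΣA = 39332.00 mm², ΣAX̄ = 4628012.00 mm³, ΣAȲ = 3710332.00 mm³.
X̄ = 4628012.00/39332.00 = 117.67 mm; Ȳ = 3710332.00/39332.00 = 94.33 mm.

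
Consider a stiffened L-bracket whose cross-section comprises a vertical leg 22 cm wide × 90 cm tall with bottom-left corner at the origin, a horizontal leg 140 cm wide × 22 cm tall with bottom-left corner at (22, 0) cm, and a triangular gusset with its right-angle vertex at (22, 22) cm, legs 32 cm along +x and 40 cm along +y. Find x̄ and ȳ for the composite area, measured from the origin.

Part | A | x̄ᵢ | ȳᵢ | A·x̄ᵢ | A·ȳᵢ
vertical leg | 1980.00 | 11.00 | 45.00 | 21780.00 | 89100.00
horizontal leg | 3080.00 | 92.00 | 11.00 | 283360.00 | 33880.00
gusset | 640.00 | 32.67 | 35.33 | 20906.67 | 22613.33
Σ | 5700.00 |  |  | 326046.67 | 145593.33
x̄ = 326046.67 / 5700.00 = 57.20 cm
ȳ = 145593.33 / 5700.00 = 25.54 cm

x̄ = 57.20 cm, ȳ = 25.54 cm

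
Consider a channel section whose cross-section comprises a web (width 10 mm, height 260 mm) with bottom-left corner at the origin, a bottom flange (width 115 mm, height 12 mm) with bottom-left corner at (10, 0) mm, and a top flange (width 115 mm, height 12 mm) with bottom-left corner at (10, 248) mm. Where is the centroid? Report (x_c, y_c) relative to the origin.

web: A = 10 × 260 = 2600.00, centroid at (5.00, 130.00).
bottom flange: A = 115 × 12 = 1380.00, centroid at (67.50, 6.00).
top flange: A = 115 × 12 = 1380.00, centroid at (67.50, 254.00).
ΣA = 5360.00 mm², ΣAx_c = 199300.00 mm³, ΣAy_c = 696800.00 mm³.
x_c = 199300.00/5360.00 = 37.18 mm; y_c = 696800.00/5360.00 = 130.00 mm.

x_c = 37.18 mm, y_c = 130.00 mm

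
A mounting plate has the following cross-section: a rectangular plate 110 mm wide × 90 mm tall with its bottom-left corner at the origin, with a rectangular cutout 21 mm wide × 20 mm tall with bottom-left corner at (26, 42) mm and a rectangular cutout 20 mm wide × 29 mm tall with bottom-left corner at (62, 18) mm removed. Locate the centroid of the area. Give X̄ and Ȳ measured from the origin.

plate: A = 110 × 90 = 9900.00, centroid at (55.00, 45.00).
hole 1: A = −(21 × 20) = -420.00, centroid at (36.50, 52.00).
hole 2: A = −(20 × 29) = -580.00, centroid at (72.00, 32.50).
ΣA = 8900.00 mm²
ΣAX̄ = (9900.00)(55.00) + (-420.00)(36.50) + (-580.00)(72.00) = 487410.00 mm³
ΣAȲ = (9900.00)(45.00) + (-420.00)(52.00) + (-580.00)(32.50) = 404810.00 mm³
X̄ = 487410.00 / 8900.00 = 54.77 mm
Ȳ = 404810.00 / 8900.00 = 45.48 mm

X̄ = 54.77 mm, Ȳ = 45.48 mm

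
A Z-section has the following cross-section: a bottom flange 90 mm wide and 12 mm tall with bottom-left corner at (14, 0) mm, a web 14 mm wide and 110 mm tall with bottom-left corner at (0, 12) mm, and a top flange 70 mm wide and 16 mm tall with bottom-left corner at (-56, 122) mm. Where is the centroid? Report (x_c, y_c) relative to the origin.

bottom flange: A = 90 × 12 = 1080.00, centroid at (59.00, 6.00).
web: A = 14 × 110 = 1540.00, centroid at (7.00, 67.00).
top flange: A = 70 × 16 = 1120.00, centroid at (-21.00, 130.00).
ΣA = 3740.00 mm², ΣAx_c = 50980.00 mm³, ΣAy_c = 255260.00 mm³.
x_c = 50980.00/3740.00 = 13.63 mm; y_c = 255260.00/3740.00 = 68.25 mm.

x_c = 13.63 mm, y_c = 68.25 mm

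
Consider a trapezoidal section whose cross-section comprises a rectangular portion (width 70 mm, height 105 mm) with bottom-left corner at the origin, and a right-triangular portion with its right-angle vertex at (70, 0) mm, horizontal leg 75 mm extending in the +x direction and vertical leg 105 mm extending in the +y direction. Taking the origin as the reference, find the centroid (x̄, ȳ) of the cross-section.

x̄ = 55.93 mm, ȳ = 46.40 mm

rectangular portion: A = 70 × 105 = 7350.00, centroid at (35.00, 52.50).
triangular portion: A = ½·75·105 = 3937.50, centroid at (95.00, 35.00).
ΣA = 11287.50 mm², ΣAx̄ = 631312.50 mm³, ΣAȳ = 523687.50 mm³.
x̄ = 631312.50/11287.50 = 55.93 mm; ȳ = 523687.50/11287.50 = 46.40 mm.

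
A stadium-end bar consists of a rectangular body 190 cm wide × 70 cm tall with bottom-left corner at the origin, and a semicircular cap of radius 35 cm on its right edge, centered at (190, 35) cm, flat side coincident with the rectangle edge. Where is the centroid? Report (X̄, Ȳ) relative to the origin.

rectangular body: A = 190 × 70 = 13300.00, centroid at (95.00, 35.00).
semicircular end: A = ½π·35² = 1924.23, centroid at (204.85, 35.00).
ΣA = 15224.23 cm², ΣAX̄ = 1657686.18 cm³, ΣAȲ = 532847.89 cm³.
X̄ = 1657686.18/15224.23 = 108.88 cm; Ȳ = 532847.89/15224.23 = 35.00 cm.

X̄ = 108.88 cm, Ȳ = 35.00 cm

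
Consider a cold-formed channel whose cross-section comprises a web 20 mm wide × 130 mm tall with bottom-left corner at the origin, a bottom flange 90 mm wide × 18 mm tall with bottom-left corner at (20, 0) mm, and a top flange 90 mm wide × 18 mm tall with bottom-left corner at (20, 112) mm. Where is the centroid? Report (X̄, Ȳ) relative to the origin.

web: A = 20 × 130 = 2600.00, centroid at (10.00, 65.00).
bottom flange: A = 90 × 18 = 1620.00, centroid at (65.00, 9.00).
top flange: A = 90 × 18 = 1620.00, centroid at (65.00, 121.00).
ΣA = 5840.00 mm², ΣAX̄ = 236600.00 mm³, ΣAȲ = 379600.00 mm³.
X̄ = 236600.00/5840.00 = 40.51 mm; Ȳ = 379600.00/5840.00 = 65.00 mm.

X̄ = 40.51 mm, Ȳ = 65.00 mm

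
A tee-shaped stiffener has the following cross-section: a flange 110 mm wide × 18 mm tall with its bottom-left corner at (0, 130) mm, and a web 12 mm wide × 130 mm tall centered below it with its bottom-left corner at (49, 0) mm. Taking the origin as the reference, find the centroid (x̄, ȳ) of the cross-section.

web: A = 12 × 130 = 1560.00, centroid at (55.00, 65.00).
flange: A = 110 × 18 = 1980.00, centroid at (55.00, 139.00).
ΣA = 3540.00 mm², ΣAx̄ = 194700.00 mm³, ΣAȳ = 376620.00 mm³.
x̄ = 194700.00/3540.00 = 55.00 mm; ȳ = 376620.00/3540.00 = 106.39 mm.

x̄ = 55.00 mm, ȳ = 106.39 mm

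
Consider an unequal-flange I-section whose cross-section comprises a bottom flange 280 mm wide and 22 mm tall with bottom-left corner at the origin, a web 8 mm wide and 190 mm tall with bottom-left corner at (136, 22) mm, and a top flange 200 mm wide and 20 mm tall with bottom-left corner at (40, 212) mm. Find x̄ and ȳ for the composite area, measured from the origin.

x̄ = 140.00 mm, ȳ = 97.05 mm

bottom flange: A = 280 × 22 = 6160.00, centroid at (140.00, 11.00).
web: A = 8 × 190 = 1520.00, centroid at (140.00, 117.00).
top flange: A = 200 × 20 = 4000.00, centroid at (140.00, 222.00).
ΣA = 11680.00 mm²
ΣAx̄ = (6160.00)(140.00) + (1520.00)(140.00) + (4000.00)(140.00) = 1635200.00 mm³
ΣAȳ = (6160.00)(11.00) + (1520.00)(117.00) + (4000.00)(222.00) = 1133600.00 mm³
x̄ = 1635200.00 / 11680.00 = 140.00 mm
ȳ = 1133600.00 / 11680.00 = 97.05 mm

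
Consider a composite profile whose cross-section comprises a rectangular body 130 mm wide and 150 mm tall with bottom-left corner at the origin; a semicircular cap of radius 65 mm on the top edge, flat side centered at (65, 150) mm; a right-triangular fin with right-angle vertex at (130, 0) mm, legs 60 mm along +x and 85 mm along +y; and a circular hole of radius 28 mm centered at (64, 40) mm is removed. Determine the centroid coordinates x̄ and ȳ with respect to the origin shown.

Part | A | x̄ᵢ | ȳᵢ | A·x̄ᵢ | A·ȳᵢ
rectangular body | 19500.00 | 65.00 | 75.00 | 1267500.00 | 1462500.00
semicircular top | 6636.61 | 65.00 | 177.59 | 431379.94 | 1178575.51
triangular fin | 2550.00 | 150.00 | 28.33 | 382500.00 | 72250.00
hole | -2463.01 | 64.00 | 40.00 | -157632.55 | -98520.35
Σ | 26223.61 |  |  | 1923747.39 | 2614805.16
x̄ = 1923747.39 / 26223.61 = 73.36 mm
ȳ = 2614805.16 / 26223.61 = 99.71 mm

x̄ = 73.36 mm, ȳ = 99.71 mm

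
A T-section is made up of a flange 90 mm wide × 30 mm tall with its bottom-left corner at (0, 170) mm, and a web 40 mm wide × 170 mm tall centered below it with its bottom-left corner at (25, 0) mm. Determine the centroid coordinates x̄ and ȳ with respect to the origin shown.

x̄ = 45.00 mm, ȳ = 113.42 mm

web: A = 40 × 170 = 6800.00, centroid at (45.00, 85.00).
flange: A = 90 × 30 = 2700.00, centroid at (45.00, 185.00).
ΣA = 9500.00 mm²
ΣAx̄ = (6800.00)(45.00) + (2700.00)(45.00) = 427500.00 mm³
ΣAȳ = (6800.00)(85.00) + (2700.00)(185.00) = 1077500.00 mm³
x̄ = 427500.00 / 9500.00 = 45.00 mm
ȳ = 1077500.00 / 9500.00 = 113.42 mm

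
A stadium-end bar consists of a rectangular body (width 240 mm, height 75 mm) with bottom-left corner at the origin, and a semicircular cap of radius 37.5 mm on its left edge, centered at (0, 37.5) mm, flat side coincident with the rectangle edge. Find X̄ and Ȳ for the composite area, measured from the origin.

X̄ = 105.14 mm, Ȳ = 37.50 mm

rectangular body: A = 240 × 75 = 18000.00, centroid at (120.00, 37.50).
semicircular end: A = ½π·37.5² = 2208.93, centroid at (-15.92, 37.50).
ΣA = 20208.93 mm²
ΣAX̄ = (18000.00)(120.00) + (2208.93)(-15.92) = 2124843.75 mm³
ΣAȲ = (18000.00)(37.50) + (2208.93)(37.50) = 757834.96 mm³
X̄ = 2124843.75 / 20208.93 = 105.14 mm
Ȳ = 757834.96 / 20208.93 = 37.50 mm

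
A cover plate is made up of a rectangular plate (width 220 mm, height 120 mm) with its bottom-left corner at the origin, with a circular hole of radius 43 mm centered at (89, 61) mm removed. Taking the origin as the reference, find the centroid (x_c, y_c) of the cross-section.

Part | A | x̄ᵢ | ȳᵢ | A·x̄ᵢ | A·ȳᵢ
plate | 26400.00 | 110.00 | 60.00 | 2904000.00 | 1584000.00
hole | -5808.80 | 89.00 | 61.00 | -516983.63 | -354337.09
Σ | 20591.20 |  |  | 2387016.37 | 1229662.91
x_c = 2387016.37 / 20591.20 = 115.92 mm
y_c = 1229662.91 / 20591.20 = 59.72 mm

x_c = 115.92 mm, y_c = 59.72 mm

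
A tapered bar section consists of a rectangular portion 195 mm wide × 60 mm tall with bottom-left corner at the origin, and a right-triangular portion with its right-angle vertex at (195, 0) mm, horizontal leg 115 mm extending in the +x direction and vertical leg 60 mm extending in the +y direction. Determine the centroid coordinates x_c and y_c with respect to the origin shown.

rectangular portion: A = 195 × 60 = 11700.00, centroid at (97.50, 30.00).
triangular portion: A = ½·115·60 = 3450.00, centroid at (233.33, 20.00).
ΣA = 15150.00 mm², ΣAx_c = 1945750.00 mm³, ΣAy_c = 420000.00 mm³.
x_c = 1945750.00/15150.00 = 128.43 mm; y_c = 420000.00/15150.00 = 27.72 mm.

x_c = 128.43 mm, y_c = 27.72 mm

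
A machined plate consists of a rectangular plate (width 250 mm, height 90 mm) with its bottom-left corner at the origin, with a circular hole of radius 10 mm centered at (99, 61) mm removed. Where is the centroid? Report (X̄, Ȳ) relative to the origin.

X̄ = 125.37 mm, Ȳ = 44.77 mm

Part | A | x̄ᵢ | ȳᵢ | A·x̄ᵢ | A·ȳᵢ
plate | 22500.00 | 125.00 | 45.00 | 2812500.00 | 1012500.00
hole | -314.16 | 99.00 | 61.00 | -31101.77 | -19163.72
Σ | 22185.84 |  |  | 2781398.23 | 993336.28
X̄ = 2781398.23 / 22185.84 = 125.37 mm
Ȳ = 993336.28 / 22185.84 = 44.77 mm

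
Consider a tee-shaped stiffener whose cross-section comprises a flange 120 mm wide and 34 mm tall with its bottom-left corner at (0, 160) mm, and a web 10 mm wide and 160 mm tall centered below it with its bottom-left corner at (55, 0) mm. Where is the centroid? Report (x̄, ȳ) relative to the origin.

web: A = 10 × 160 = 1600.00, centroid at (60.00, 80.00).
flange: A = 120 × 34 = 4080.00, centroid at (60.00, 177.00).
ΣA = 5680.00 mm², ΣAx̄ = 340800.00 mm³, ΣAȳ = 850160.00 mm³.
x̄ = 340800.00/5680.00 = 60.00 mm; ȳ = 850160.00/5680.00 = 149.68 mm.

x̄ = 60.00 mm, ȳ = 149.68 mm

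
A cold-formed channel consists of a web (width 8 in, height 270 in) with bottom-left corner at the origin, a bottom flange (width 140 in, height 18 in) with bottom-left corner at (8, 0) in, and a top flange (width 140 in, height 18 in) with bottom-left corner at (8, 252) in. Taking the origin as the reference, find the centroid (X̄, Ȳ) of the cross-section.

web: A = 8 × 270 = 2160.00, centroid at (4.00, 135.00).
bottom flange: A = 140 × 18 = 2520.00, centroid at (78.00, 9.00).
top flange: A = 140 × 18 = 2520.00, centroid at (78.00, 261.00).
ΣA = 7200.00 in², ΣAX̄ = 401760.00 in³, ΣAȲ = 972000.00 in³.
X̄ = 401760.00/7200.00 = 55.80 in; Ȳ = 972000.00/7200.00 = 135.00 in.

X̄ = 55.80 in, Ȳ = 135.00 in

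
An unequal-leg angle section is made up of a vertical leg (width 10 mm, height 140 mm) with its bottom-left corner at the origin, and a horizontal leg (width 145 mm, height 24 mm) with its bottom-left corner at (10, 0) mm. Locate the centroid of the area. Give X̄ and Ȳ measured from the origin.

X̄ = 60.27 mm, Ȳ = 28.64 mm

Part | A | x̄ᵢ | ȳᵢ | A·x̄ᵢ | A·ȳᵢ
vertical leg | 1400.00 | 5.00 | 70.00 | 7000.00 | 98000.00
horizontal leg | 3480.00 | 82.50 | 12.00 | 287100.00 | 41760.00
Σ | 4880.00 |  |  | 294100.00 | 139760.00
X̄ = 294100.00 / 4880.00 = 60.27 mm
Ȳ = 139760.00 / 4880.00 = 28.64 mm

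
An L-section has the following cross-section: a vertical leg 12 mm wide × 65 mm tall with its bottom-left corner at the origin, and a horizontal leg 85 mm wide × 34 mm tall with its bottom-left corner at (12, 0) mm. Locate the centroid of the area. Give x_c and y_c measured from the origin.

vertical leg: A = 12 × 65 = 780.00, centroid at (6.00, 32.50).
horizontal leg: A = 85 × 34 = 2890.00, centroid at (54.50, 17.00).
ΣA = 3670.00 mm²
ΣAx_c = (780.00)(6.00) + (2890.00)(54.50) = 162185.00 mm³
ΣAy_c = (780.00)(32.50) + (2890.00)(17.00) = 74480.00 mm³
x_c = 162185.00 / 3670.00 = 44.19 mm
y_c = 74480.00 / 3670.00 = 20.29 mm

x_c = 44.19 mm, y_c = 20.29 mm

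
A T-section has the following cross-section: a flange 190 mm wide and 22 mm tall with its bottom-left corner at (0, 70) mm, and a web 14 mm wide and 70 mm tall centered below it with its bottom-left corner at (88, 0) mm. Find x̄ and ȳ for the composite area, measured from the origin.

x̄ = 95.00 mm, ȳ = 72.26 mm

web: A = 14 × 70 = 980.00, centroid at (95.00, 35.00).
flange: A = 190 × 22 = 4180.00, centroid at (95.00, 81.00).
ΣA = 5160.00 mm²
ΣAx̄ = (980.00)(95.00) + (4180.00)(95.00) = 490200.00 mm³
ΣAȳ = (980.00)(35.00) + (4180.00)(81.00) = 372880.00 mm³
x̄ = 490200.00 / 5160.00 = 95.00 mm
ȳ = 372880.00 / 5160.00 = 72.26 mm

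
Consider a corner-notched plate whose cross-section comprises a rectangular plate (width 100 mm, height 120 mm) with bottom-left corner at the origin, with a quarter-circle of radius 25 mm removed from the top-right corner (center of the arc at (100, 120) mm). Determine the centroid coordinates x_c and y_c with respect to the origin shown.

x_c = 48.32 mm, y_c = 57.89 mm

Part | A | x̄ᵢ | ȳᵢ | A·x̄ᵢ | A·ȳᵢ
plate | 12000.00 | 50.00 | 60.00 | 600000.00 | 720000.00
removed quarter-circle | -490.87 | 89.39 | 109.39 | -43879.05 | -53696.53
Σ | 11509.13 |  |  | 556120.95 | 666303.47
x_c = 556120.95 / 11509.13 = 48.32 mm
y_c = 666303.47 / 11509.13 = 57.89 mm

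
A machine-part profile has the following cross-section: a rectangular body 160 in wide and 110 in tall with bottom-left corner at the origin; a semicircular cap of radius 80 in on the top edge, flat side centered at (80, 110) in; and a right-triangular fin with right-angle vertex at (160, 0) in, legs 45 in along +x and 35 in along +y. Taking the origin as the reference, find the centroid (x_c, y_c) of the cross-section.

x_c = 82.63 in, y_c = 85.24 in

Part | A | x̄ᵢ | ȳᵢ | A·x̄ᵢ | A·ȳᵢ
rectangular body | 17600.00 | 80.00 | 55.00 | 1408000.00 | 968000.00
semicircular top | 10053.10 | 80.00 | 143.95 | 804247.72 | 1447173.95
triangular fin | 787.50 | 175.00 | 11.67 | 137812.50 | 9187.50
Σ | 28440.60 |  |  | 2350060.22 | 2424361.45
x_c = 2350060.22 / 28440.60 = 82.63 in
y_c = 2424361.45 / 28440.60 = 85.24 in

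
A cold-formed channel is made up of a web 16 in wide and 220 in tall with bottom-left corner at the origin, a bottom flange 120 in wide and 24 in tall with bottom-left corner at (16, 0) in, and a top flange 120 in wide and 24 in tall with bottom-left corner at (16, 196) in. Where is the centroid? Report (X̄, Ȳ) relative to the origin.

X̄ = 50.21 in, Ȳ = 110.00 in

web: A = 16 × 220 = 3520.00, centroid at (8.00, 110.00).
bottom flange: A = 120 × 24 = 2880.00, centroid at (76.00, 12.00).
top flange: A = 120 × 24 = 2880.00, centroid at (76.00, 208.00).
ΣA = 9280.00 in², ΣAX̄ = 465920.00 in³, ΣAȲ = 1020800.00 in³.
X̄ = 465920.00/9280.00 = 50.21 in; Ȳ = 1020800.00/9280.00 = 110.00 in.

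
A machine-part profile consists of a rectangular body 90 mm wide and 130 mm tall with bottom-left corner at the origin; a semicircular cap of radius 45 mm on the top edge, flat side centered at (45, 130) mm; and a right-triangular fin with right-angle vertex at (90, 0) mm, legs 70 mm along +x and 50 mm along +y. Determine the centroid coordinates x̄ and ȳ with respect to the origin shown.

x̄ = 52.19 mm, ȳ = 76.00 mm

rectangular body: A = 90 × 130 = 11700.00, centroid at (45.00, 65.00).
semicircular top: A = ½π·45² = 3180.86, centroid at (45.00, 149.10).
triangular fin: A = ½·70·50 = 1750.00, centroid at (113.33, 16.67).
ΣA = 16630.86 mm²
ΣAx̄ = (11700.00)(45.00) + (3180.86)(45.00) + (1750.00)(113.33) = 867972.15 mm³
ΣAȳ = (11700.00)(65.00) + (3180.86)(149.10) + (1750.00)(16.67) = 1263928.80 mm³
x̄ = 867972.15 / 16630.86 = 52.19 mm
ȳ = 1263928.80 / 16630.86 = 76.00 mm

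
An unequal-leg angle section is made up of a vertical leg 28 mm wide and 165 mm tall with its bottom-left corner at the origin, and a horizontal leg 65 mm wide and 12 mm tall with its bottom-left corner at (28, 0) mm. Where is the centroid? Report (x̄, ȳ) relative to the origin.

x̄ = 20.72 mm, ȳ = 71.45 mm

vertical leg: A = 28 × 165 = 4620.00, centroid at (14.00, 82.50).
horizontal leg: A = 65 × 12 = 780.00, centroid at (60.50, 6.00).
ΣA = 5400.00 mm²
ΣAx̄ = (4620.00)(14.00) + (780.00)(60.50) = 111870.00 mm³
ΣAȳ = (4620.00)(82.50) + (780.00)(6.00) = 385830.00 mm³
x̄ = 111870.00 / 5400.00 = 20.72 mm
ȳ = 385830.00 / 5400.00 = 71.45 mm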